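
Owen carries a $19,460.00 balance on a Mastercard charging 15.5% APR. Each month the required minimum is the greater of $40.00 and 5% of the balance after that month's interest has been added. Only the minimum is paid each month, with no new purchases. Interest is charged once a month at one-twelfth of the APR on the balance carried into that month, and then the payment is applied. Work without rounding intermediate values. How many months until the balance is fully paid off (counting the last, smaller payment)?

107 months

Monthly rate r = 15.5%/12 = 1.29167% = 0.0129167.
While 5% of the post-interest balance exceeds $40.00, each month B ← (B·(1+r))·(1 − 0.05), i.e. B shrinks by the factor (1+r)·0.95 = 0.96227.
This holds for months 1–84. Entering month 85 the balance is $769.34; 5% of the post-interest balance is now below $40.00, so the flat $40.00 minimum applies from here.
From month 85 a fixed $40.00 at rate r clears $769.34 in 23 more payments. Total: 84 + 23 = 107 months.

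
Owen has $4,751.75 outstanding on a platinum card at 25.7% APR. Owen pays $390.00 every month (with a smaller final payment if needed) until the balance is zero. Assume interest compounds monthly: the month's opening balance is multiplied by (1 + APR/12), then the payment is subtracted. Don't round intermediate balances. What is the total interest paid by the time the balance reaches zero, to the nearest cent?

Monthly rate r = 25.7%/12 = 2.14167% = 0.0214167.
Payoff takes n = ⌈−ln(1 − rB₀/P)/ln(1+r)⌉ = ⌈14.269⌉ = 15 payments; the last is $105.88.
Total paid = 14·$390.00 + $105.88 = $5,565.88.
Total interest = total paid − principal = $5,565.88 − $4,751.75 = $814.13.

$814.13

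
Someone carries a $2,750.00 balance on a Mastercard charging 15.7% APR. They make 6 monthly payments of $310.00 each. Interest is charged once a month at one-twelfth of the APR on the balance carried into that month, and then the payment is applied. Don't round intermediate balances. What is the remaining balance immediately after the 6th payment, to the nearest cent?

$1,051.15

Monthly rate r = 15.7%/12 = 1.30833% = 0.0130833.
Each month: B ← B·(1+r) − $310.00.
Month 1: interest $35.98; balance after payment $2,475.98.
Month 2: interest $32.39; balance after payment $2,198.37.
Month 3: interest $28.76; balance after payment $1,917.14.
Month 4: interest $25.08; balance after payment $1,632.22.
Month 5: interest $21.35; balance after payment $1,343.57.
Month 6: interest $17.58; balance after payment $1,051.15.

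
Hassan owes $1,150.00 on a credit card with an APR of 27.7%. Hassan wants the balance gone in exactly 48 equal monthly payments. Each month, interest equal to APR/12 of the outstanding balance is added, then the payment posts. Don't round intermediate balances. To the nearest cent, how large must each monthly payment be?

$39.88

Monthly rate r = 27.7%/12 = 2.30833% = 0.0230833.
Level-payment amortization: P = B₀·r / (1 − (1+r)^(−n)) = 1150.00·0.0230833 / (1 − 1.02308^(−48)).
Denominator 1 − (1+r)^(−48) = 0.665595949.
P = 26.5458 / 0.665595949 ≈ 39.88.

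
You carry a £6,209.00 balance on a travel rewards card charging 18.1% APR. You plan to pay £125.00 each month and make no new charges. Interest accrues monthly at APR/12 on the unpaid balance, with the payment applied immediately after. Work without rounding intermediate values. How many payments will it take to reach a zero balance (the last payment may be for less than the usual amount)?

93 payments

Monthly rate r = 18.1%/12 = 1.50833% = 0.0150833.
Recurrence: B ← B·(1+r) − £125.00.
Month 1: interest £93.65; balance after payment £6,177.65.
Month 2: interest £93.18; balance after payment £6,145.83.
Closed form: n = −ln(1 − rB₀/P)/ln(1+r) = −ln(0.25078)/ln(1.01508) ≈ 92.392, so the balance reaches zero during payment 93.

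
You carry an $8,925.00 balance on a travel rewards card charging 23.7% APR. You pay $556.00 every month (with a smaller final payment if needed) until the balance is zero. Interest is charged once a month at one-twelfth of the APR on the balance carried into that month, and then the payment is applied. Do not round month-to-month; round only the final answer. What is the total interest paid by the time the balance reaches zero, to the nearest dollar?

$1,916

Monthly rate r = 23.7%/12 = 1.975% = 0.01975.
Payoff takes n = ⌈−ln(1 − rB₀/P)/ln(1+r)⌉ = ⌈19.497⌉ = 20 payments; the last is $277.46.
Total paid = 19·$556.00 + $277.46 = $10,841.46.
Total interest = total paid − principal = $10,841.46 − $8,925.00 = $1,916.46.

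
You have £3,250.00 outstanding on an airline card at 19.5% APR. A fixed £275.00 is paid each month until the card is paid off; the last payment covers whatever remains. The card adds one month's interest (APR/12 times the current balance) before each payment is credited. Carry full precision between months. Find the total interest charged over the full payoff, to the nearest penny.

Monthly rate r = 19.5%/12 = 1.625% = 0.01625.
Payoff takes n = ⌈−ln(1 − rB₀/P)/ln(1+r)⌉ = ⌈13.229⌉ = 14 payments; the last is £63.47.
Total paid = 13·£275.00 + £63.47 = £3,638.47.
Total interest = total paid − principal = £3,638.47 − £3,250.00 = £388.47.

£388.47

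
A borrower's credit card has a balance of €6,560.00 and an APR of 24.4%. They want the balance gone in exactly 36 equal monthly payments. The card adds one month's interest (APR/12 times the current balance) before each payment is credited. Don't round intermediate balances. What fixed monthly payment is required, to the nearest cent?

€258.75

Monthly rate r = 24.4%/12 = 2.03333% = 0.0203333.
Level-payment amortization: P = B₀·r / (1 − (1+r)^(−n)) = 6560.00·0.0203333 / (1 − 1.02033^(−36)).
Denominator 1 − (1+r)^(−36) = 0.515509457.
P = 133.387 / 0.515509457 ≈ 258.75.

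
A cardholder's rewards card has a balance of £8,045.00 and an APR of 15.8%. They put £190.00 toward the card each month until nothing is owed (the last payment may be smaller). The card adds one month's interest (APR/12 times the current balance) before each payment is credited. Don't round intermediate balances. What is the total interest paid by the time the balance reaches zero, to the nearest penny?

£3,798.01

Monthly rate r = 15.8%/12 = 1.31667% = 0.0131667.
Payoff takes n = ⌈−ln(1 − rB₀/P)/ln(1+r)⌉ = ⌈62.330⌉ = 63 payments; the last is £63.01.
Total paid = 62·£190.00 + £63.01 = £11,843.01.
Total interest = total paid − principal = £11,843.01 − £8,045.00 = £3,798.01.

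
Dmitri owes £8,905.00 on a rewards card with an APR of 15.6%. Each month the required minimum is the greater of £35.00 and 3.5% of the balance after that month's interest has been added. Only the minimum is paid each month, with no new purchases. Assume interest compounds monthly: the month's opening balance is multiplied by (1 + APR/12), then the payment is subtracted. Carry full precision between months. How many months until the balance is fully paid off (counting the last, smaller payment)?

Monthly rate r = 15.6%/12 = 1.3% = 0.013.
While 3.5% of the post-interest balance exceeds £35.00, each month B ← (B·(1+r))·(1 − 0.035), i.e. B shrinks by the factor (1+r)·0.965 = 0.97754.
This holds for months 1–97. Entering month 98 the balance is £983.78; 3.5% of the post-interest balance is now below £35.00, so the flat £35.00 minimum applies from here.
From month 98 a fixed £35.00 at rate r clears £983.78 in 36 more payments. Total: 97 + 36 = 133 months.

133 months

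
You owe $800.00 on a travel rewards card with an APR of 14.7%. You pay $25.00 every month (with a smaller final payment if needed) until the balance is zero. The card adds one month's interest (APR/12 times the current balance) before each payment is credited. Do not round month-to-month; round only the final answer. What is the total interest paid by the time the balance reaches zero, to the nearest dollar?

$222

Monthly rate r = 14.7%/12 = 1.225% = 0.01225.
Payoff takes n = ⌈−ln(1 − rB₀/P)/ln(1+r)⌉ = ⌈40.867⌉ = 41 payments; the last is $21.69.
Total paid = 40·$25.00 + $21.69 = $1,021.69.
Total interest = total paid − principal = $1,021.69 − $800.00 = $221.69.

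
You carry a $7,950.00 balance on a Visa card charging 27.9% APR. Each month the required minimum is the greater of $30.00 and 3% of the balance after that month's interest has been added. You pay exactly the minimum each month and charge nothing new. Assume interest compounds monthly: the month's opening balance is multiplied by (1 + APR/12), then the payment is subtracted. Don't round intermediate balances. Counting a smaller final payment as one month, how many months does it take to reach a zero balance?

Monthly rate r = 27.9%/12 = 2.325% = 0.02325.
While 3% of the post-interest balance exceeds $30.00, each month B ← (B·(1+r))·(1 − 0.03), i.e. B shrinks by the factor (1+r)·0.97 = 0.99255.
This holds for months 1–281. Entering month 282 the balance is $972.96; 3% of the post-interest balance is now below $30.00, so the flat $30.00 minimum applies from here.
From month 282 a fixed $30.00 at rate r clears $972.96 in 62 more payments. Total: 281 + 62 = 343 months.

343 months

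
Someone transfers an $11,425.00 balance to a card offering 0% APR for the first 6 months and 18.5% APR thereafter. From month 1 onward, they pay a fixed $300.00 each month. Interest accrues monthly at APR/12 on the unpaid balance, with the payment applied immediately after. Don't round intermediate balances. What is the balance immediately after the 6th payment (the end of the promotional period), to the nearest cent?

Promo months 1–6 at r₀ = 0%/12 = 0; months 7+ at r₁ = 18.5%/12 = 0.0154167.
After month 6 (no interest yet): B = $11,425.00 − 6·$300.00 = $9,625.00.

$9,625.00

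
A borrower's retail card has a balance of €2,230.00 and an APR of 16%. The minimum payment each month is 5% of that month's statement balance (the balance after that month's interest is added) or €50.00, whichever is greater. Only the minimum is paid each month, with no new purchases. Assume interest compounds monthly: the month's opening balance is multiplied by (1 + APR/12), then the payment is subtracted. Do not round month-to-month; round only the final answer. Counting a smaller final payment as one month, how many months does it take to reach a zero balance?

45 months

Monthly rate r = 16%/12 = 1.33333% = 0.0133333.
While 5% of the post-interest balance exceeds €50.00, each month B ← (B·(1+r))·(1 − 0.05), i.e. B shrinks by the factor (1+r)·0.95 = 0.96267.
This holds for months 1–22. Entering month 23 the balance is €965.55; 5% of the post-interest balance is now below €50.00, so the flat €50.00 minimum applies from here.
From month 23 a fixed €50.00 at rate r clears €965.55 in 23 more payments. Total: 22 + 23 = 45 months.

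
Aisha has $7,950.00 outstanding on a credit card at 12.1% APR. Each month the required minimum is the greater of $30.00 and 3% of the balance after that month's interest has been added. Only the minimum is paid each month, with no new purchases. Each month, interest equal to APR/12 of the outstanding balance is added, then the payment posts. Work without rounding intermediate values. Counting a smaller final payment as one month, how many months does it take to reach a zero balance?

143 months

Monthly rate r = 12.1%/12 = 1.00833% = 0.0100833.
While 3% of the post-interest balance exceeds $30.00, each month B ← (B·(1+r))·(1 − 0.03), i.e. B shrinks by the factor (1+r)·0.97 = 0.97978.
This holds for months 1–102. Entering month 103 the balance is $989.74; 3% of the post-interest balance is now below $30.00, so the flat $30.00 minimum applies from here.
From month 103 a fixed $30.00 at rate r clears $989.74 in 41 more payments. Total: 102 + 41 = 143 months.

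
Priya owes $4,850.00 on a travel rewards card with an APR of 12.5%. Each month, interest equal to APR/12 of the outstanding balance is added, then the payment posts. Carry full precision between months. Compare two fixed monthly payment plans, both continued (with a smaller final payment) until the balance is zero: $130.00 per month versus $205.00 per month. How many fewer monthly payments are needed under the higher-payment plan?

Monthly rate r = 12.5%/12 = 1.04167% = 0.0104167.
At $130.00/mo: n = ⌈−ln(1 − rB₀/P)/ln(1+r)⌉ = 48 payments (last $62.75); total interest = total paid − $4,850.00 = $1,322.75.
At $205.00/mo: 28 payments (last $62.65); total interest $747.65.
Payments saved = 48 − 28 = 20.

20 fewer payments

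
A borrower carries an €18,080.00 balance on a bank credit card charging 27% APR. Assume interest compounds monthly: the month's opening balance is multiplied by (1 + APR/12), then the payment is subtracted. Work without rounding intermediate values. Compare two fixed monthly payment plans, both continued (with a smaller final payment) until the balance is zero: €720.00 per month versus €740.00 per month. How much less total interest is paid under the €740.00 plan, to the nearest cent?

€400.19

Monthly rate r = 27%/12 = 2.25% = 0.0225.
At €720.00/mo: n = ⌈−ln(1 − rB₀/P)/ln(1+r)⌉ = 38 payments (last €297.59); total interest = total paid − €18,080.00 = €8,857.59.
At €740.00/mo: 36 payments (last €637.40); total interest €8,457.40.
Interest saved = €8,857.59 − €8,457.40 = €400.19.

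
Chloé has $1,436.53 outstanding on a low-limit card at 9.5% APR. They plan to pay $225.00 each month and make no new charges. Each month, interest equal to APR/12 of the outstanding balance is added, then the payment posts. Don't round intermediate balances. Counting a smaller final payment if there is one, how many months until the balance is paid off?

7 months

Monthly rate r = 9.5%/12 = 0.791667% = 0.00791667.
Recurrence: B ← B·(1+r) − $225.00.
Month 1: interest $11.37; balance after payment $1,222.90.
Month 2: interest $9.68; balance after payment $1,007.58.
Closed form: n = −ln(1 − rB₀/P)/ln(1+r) = −ln(0.94946)/ln(1.00792) ≈ 6.577, so the balance reaches zero during payment 7.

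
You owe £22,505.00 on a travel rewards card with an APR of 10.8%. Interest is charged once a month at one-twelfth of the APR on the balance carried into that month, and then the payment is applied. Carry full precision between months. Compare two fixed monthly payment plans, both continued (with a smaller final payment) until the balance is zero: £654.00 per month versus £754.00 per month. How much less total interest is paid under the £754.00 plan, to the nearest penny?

Monthly rate r = 10.8%/12 = 0.9% = 0.009.
At £654.00/mo: n = ⌈−ln(1 − rB₀/P)/ln(1+r)⌉ = 42 payments (last £240.26); total interest = total paid − £22,505.00 = £4,549.26.
At £754.00/mo: 35 payments (last £690.40); total interest £3,821.40.
Interest saved = £4,549.26 − £3,821.40 = £727.86.

£727.86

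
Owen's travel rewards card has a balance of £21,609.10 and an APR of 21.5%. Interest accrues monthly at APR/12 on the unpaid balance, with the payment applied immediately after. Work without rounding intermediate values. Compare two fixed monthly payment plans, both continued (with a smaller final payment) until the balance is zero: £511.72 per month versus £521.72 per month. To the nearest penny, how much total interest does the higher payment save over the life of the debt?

Monthly rate r = 21.5%/12 = 1.79167% = 0.0179167.
At £511.72/mo: n = ⌈−ln(1 − rB₀/P)/ln(1+r)⌉ = 80 payments (last £292.97); total interest = total paid − £21,609.10 = £19,109.75.
At £521.72/mo: 77 payments (last £163.50); total interest £18,205.12.
Interest saved = £19,109.75 − £18,205.12 = £904.63.

£904.63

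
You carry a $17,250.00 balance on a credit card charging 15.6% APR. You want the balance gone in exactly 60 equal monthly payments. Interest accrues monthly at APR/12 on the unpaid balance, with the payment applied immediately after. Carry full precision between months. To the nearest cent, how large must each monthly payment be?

Monthly rate r = 15.6%/12 = 1.3% = 0.013.
Level-payment amortization: P = B₀·r / (1 − (1+r)^(−n)) = 17250.00·0.013 / (1 − 1.013^(−60)).
Denominator 1 − (1+r)^(−60) = 0.539284018.
P = 224.25 / 0.539284018 ≈ 415.83.

$415.83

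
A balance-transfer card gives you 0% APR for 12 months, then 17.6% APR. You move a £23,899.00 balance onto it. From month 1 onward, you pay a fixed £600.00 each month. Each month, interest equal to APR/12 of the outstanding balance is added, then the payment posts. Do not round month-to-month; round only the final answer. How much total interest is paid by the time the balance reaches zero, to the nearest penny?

£4,918.32

Promo months 1–12 at r₀ = 0%/12 = 0; months 13+ at r₁ = 17.6%/12 = 0.0146667.
After month 12 (no interest yet): B = £23,899.00 − 12·£600.00 = £16,699.00.
Then at r₁ with £600.00/mo: n₂ = −ln(1 − r₁·B/P)/ln(1+r₁) ≈ 36.03 → 37 more payments.
Total paid = 48·£600.00 + £17.32 = £28,817.32; interest = £28,817.32 − £23,899.00 = £4,918.32.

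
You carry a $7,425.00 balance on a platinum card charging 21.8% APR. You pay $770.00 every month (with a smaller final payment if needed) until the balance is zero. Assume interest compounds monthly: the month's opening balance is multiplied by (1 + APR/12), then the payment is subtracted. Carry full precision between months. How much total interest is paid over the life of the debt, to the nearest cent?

Monthly rate r = 21.8%/12 = 1.81667% = 0.0181667.
Payoff takes n = ⌈−ln(1 − rB₀/P)/ln(1+r)⌉ = ⌈10.697⌉ = 11 payments; the last is $538.31.
Total paid = 10·$770.00 + $538.31 = $8,238.31.
Total interest = total paid − principal = $8,238.31 − $7,425.00 = $813.31.

$813.31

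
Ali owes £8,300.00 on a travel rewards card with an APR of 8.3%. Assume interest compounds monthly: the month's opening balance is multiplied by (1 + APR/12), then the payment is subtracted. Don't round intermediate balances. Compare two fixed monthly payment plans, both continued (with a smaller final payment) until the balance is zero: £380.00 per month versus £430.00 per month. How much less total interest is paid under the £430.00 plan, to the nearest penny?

£89.65

Monthly rate r = 8.3%/12 = 0.691667% = 0.00691667.
At £380.00/mo: n = ⌈−ln(1 − rB₀/P)/ln(1+r)⌉ = 24 payments (last £289.57); total interest = total paid − £8,300.00 = £729.57.
At £430.00/mo: 21 payments (last £339.92); total interest £639.92.
Interest saved = £729.57 − £639.92 = £89.65.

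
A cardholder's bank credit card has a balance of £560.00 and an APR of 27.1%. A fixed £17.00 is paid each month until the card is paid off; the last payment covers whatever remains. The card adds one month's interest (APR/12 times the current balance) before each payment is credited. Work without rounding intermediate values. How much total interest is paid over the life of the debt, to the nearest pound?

£477

Monthly rate r = 27.1%/12 = 2.25833% = 0.0225833.
Payoff takes n = ⌈−ln(1 − rB₀/P)/ln(1+r)⌉ = ⌈61.001⌉ = 62 payments; the last is £0.01.
Total paid = 61·£17.00 + £0.01 = £1,037.01.
Total interest = total paid − principal = £1,037.01 − £560.00 = £477.01.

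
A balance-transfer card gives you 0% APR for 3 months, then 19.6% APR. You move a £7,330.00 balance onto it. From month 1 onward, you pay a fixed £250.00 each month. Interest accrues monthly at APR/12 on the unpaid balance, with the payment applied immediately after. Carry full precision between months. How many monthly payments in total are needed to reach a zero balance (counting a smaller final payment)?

38 months

Promo months 1–3 at r₀ = 0%/12 = 0; months 4+ at r₁ = 19.6%/12 = 0.0163333.
After month 3 (no interest yet): B = £7,330.00 − 3·£250.00 = £6,580.00.
Then at r₁ with £250.00/mo: n₂ = −ln(1 − r₁·B/P)/ln(1+r₁) ≈ 34.68 → 35 more payments.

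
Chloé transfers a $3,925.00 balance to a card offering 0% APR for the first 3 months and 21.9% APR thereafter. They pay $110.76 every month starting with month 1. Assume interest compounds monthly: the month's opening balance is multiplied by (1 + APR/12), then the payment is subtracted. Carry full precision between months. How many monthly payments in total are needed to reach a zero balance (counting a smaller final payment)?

53 payments

Promo months 1–3 at r₀ = 0%/12 = 0; months 4+ at r₁ = 21.9%/12 = 0.01825.
After month 3 (no interest yet): B = $3,925.00 − 3·$110.76 = $3,592.72.
Then at r₁ with $110.76/mo: n₂ = −ln(1 − r₁·B/P)/ln(1+r₁) ≈ 49.57 → 50 more payments.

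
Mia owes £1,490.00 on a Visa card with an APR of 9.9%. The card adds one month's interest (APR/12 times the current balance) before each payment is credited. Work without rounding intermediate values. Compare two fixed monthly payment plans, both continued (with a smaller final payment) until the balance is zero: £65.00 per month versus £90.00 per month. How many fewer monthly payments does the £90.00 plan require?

Monthly rate r = 9.9%/12 = 0.825% = 0.00825.
At £65.00/mo: n = ⌈−ln(1 − rB₀/P)/ln(1+r)⌉ = 26 payments (last £33.50); total interest = total paid − £1,490.00 = £168.50.
At £90.00/mo: 18 payments (last £78.73); total interest £118.73.
Payments saved = 26 − 18 = 8.

8 fewer payments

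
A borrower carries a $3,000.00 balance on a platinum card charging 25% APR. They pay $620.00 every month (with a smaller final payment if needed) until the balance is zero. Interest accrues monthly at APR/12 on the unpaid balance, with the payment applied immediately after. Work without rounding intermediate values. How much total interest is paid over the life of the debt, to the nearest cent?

$195.87

Monthly rate r = 25%/12 = 2.08333% = 0.0208333.
Payoff takes n = ⌈−ln(1 − rB₀/P)/ln(1+r)⌉ = ⌈5.153⌉ = 6 payments; the last is $95.87.
Total paid = 5·$620.00 + $95.87 = $3,195.87.
Total interest = total paid − principal = $3,195.87 − $3,000.00 = $195.87.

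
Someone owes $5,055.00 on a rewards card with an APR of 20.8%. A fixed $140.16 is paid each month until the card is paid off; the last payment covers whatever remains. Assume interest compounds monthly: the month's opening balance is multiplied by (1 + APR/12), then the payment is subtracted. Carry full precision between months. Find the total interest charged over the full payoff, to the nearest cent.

Monthly rate r = 20.8%/12 = 1.73333% = 0.0173333.
Payoff takes n = ⌈−ln(1 − rB₀/P)/ln(1+r)⌉ = ⌈57.097⌉ = 58 payments; the last is $13.77.
Total paid = 57·$140.16 + $13.77 = $8,002.89.
Total interest = total paid − principal = $8,002.89 − $5,055.00 = $2,947.89.

$2,947.89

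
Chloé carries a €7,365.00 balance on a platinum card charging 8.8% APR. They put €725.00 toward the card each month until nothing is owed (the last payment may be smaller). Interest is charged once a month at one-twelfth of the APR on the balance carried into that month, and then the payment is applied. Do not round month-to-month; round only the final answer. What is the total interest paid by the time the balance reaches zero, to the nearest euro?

Monthly rate r = 8.8%/12 = 0.733333% = 0.00733333.
Payoff takes n = ⌈−ln(1 − rB₀/P)/ln(1+r)⌉ = ⌈10.596⌉ = 11 payments; the last is €432.44.
Total paid = 10·€725.00 + €432.44 = €7,682.44.
Total interest = total paid − principal = €7,682.44 − €7,365.00 = €317.44.

€317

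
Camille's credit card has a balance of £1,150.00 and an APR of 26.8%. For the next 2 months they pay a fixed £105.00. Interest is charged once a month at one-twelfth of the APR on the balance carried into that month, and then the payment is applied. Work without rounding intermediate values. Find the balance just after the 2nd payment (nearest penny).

Monthly rate r = 26.8%/12 = 2.23333% = 0.0223333.
Each month: B ← B·(1+r) − £105.00.
Month 1: interest £25.68; balance after payment £1,070.68.
Month 2: interest £23.91; balance after payment £989.60.

£989.60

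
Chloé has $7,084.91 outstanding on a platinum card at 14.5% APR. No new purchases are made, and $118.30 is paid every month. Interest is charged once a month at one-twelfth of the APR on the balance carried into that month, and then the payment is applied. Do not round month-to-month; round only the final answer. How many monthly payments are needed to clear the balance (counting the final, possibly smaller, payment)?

108 months

Monthly rate r = 14.5%/12 = 1.20833% = 0.0120833.
Recurrence: B ← B·(1+r) − $118.30.
Month 1: interest $85.61; balance after payment $7,052.22.
Month 2: interest $85.21; balance after payment $7,019.13.
Closed form: n = −ln(1 − rB₀/P)/ln(1+r) = −ln(0.27634)/ln(1.01208) ≈ 107.080, so the balance reaches zero during payment 108.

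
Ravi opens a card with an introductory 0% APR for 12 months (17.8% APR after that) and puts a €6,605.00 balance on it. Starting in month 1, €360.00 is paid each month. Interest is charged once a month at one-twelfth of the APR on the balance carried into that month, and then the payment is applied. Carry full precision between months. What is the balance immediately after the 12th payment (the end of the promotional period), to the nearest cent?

€2,285.00

Promo months 1–12 at r₀ = 0%/12 = 0; months 13+ at r₁ = 17.8%/12 = 0.0148333.
After month 12 (no interest yet): B = €6,605.00 − 12·€360.00 = €2,285.00.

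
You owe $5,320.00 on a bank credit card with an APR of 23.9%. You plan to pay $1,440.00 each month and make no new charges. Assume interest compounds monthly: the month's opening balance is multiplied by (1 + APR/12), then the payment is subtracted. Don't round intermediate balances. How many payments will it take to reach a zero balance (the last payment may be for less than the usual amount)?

Monthly rate r = 23.9%/12 = 1.99167% = 0.0199167.
Recurrence: B ← B·(1+r) − $1,440.00.
Month 1: interest $105.96; balance after payment $3,985.96.
Month 2: interest $79.39; balance after payment $2,625.34.
Month 3: interest $52.29; balance after payment $1,237.63.
Month 4: interest $24.65; balance after payment $0.00.

4 payments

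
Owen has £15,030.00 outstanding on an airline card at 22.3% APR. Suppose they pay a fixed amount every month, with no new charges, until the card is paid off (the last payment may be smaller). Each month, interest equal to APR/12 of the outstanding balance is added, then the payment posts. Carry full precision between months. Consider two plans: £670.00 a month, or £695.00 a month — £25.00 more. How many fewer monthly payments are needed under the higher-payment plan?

Monthly rate r = 22.3%/12 = 1.85833% = 0.0185833.
At £670.00/mo: n = ⌈−ln(1 − rB₀/P)/ln(1+r)⌉ = 30 payments (last £197.28); total interest = total paid − £15,030.00 = £4,597.28.
At £695.00/mo: 28 payments (last £635.43); total interest £4,370.43.
Payments saved = 30 − 28 = 2.

2 fewer payments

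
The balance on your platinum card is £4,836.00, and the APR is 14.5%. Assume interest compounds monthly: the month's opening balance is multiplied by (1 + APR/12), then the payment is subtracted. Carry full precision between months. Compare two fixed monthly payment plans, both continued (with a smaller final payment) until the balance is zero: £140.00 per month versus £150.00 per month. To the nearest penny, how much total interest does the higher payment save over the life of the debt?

£132.82

Monthly rate r = 14.5%/12 = 1.20833% = 0.0120833.
At £140.00/mo: n = ⌈−ln(1 − rB₀/P)/ln(1+r)⌉ = 45 payments (last £137.12); total interest = total paid − £4,836.00 = £1,461.12.
At £150.00/mo: 42 payments (last £14.30); total interest £1,328.30.
Interest saved = £1,461.12 − £1,328.30 = £132.82.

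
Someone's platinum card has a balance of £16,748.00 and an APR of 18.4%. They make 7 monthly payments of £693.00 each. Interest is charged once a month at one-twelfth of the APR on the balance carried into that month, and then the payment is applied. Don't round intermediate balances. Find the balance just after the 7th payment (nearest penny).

Monthly rate r = 18.4%/12 = 1.53333% = 0.0153333.
Each month: B ← B·(1+r) − £693.00.
Month 1: interest £256.80; balance after payment £16,311.80.
Month 2: interest £250.11; balance after payment £15,868.92.
Month 3: interest £243.32; balance after payment £15,419.24.
Month 4: interest £236.43; balance after payment £14,962.67.
Month 5: interest £229.43; balance after payment £14,499.10.
Month 6: interest £222.32; balance after payment £14,028.42.
Month 7: interest £215.10; balance after payment £13,550.52.

£13,550.52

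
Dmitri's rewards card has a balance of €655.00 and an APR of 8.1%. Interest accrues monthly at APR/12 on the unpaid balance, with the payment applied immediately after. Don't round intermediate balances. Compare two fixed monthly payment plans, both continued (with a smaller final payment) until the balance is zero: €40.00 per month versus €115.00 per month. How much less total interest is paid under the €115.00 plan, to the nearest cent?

Monthly rate r = 8.1%/12 = 0.675% = 0.00675.
At €40.00/mo: n = ⌈−ln(1 − rB₀/P)/ln(1+r)⌉ = 18 payments (last €16.48); total interest = total paid − €655.00 = €41.48.
At €115.00/mo: 6 payments (last €95.23); total interest €15.23.
Interest saved = €41.48 − €15.23 = €26.25.

€26.25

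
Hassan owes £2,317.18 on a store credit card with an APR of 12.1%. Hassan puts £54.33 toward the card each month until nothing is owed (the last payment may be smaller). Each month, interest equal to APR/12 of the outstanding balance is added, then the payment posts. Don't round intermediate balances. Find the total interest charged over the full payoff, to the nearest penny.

Monthly rate r = 12.1%/12 = 1.00833% = 0.0100833.
Payoff takes n = ⌈−ln(1 − rB₀/P)/ln(1+r)⌉ = ⌈56.038⌉ = 57 payments; the last is £2.05.
Total paid = 56·£54.33 + £2.05 = £3,044.53.
Total interest = total paid − principal = £3,044.53 − £2,317.18 = £727.35.

£727.35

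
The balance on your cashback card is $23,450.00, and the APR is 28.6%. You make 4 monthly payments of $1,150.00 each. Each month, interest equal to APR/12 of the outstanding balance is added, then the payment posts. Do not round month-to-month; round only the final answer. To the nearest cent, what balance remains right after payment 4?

Monthly rate r = 28.6%/12 = 2.38333% = 0.0238333.
Each month: B ← B·(1+r) − $1,150.00.
Month 1: interest $558.89; balance after payment $22,858.89.
Month 2: interest $544.80; balance after payment $22,253.70.
Month 3: interest $530.38; balance after payment $21,634.07.
Month 4: interest $515.61; balance after payment $20,999.69.

$20,999.69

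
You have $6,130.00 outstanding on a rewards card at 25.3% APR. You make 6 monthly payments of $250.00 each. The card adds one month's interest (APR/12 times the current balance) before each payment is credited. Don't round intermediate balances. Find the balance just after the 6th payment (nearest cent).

Monthly rate r = 25.3%/12 = 2.10833% = 0.0210833.
Each month: B ← B·(1+r) − $250.00.
Month 1: interest $129.24; balance after payment $6,009.24.
Month 2: interest $126.69; balance after payment $5,885.94.
Month 3: interest $124.10; balance after payment $5,760.03.
Month 4: interest $121.44; balance after payment $5,631.47.
Month 5: interest $118.73; balance after payment $5,500.20.
Month 6: interest $115.96; balance after payment $5,366.16.

$5,366.16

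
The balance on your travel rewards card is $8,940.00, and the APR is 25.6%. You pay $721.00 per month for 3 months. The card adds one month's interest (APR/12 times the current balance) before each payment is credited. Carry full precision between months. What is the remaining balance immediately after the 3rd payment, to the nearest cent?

Monthly rate r = 25.6%/12 = 2.13333% = 0.0213333.
Each month: B ← B·(1+r) − $721.00.
Month 1: interest $190.72; balance after payment $8,409.72.
Month 2: interest $179.41; balance after payment $7,868.13.
Month 3: interest $167.85; balance after payment $7,314.98.

$7,314.98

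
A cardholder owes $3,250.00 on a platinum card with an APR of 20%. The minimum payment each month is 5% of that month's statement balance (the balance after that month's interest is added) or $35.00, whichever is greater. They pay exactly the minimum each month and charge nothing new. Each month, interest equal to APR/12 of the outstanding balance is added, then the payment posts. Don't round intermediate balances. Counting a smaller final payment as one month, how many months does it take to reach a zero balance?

Monthly rate r = 20%/12 = 1.66667% = 0.0166667.
While 5% of the post-interest balance exceeds $35.00, each month B ← (B·(1+r))·(1 − 0.05), i.e. B shrinks by the factor (1+r)·0.95 = 0.96583.
This holds for months 1–45. Entering month 46 the balance is $679.96; 5% of the post-interest balance is now below $35.00, so the flat $35.00 minimum applies from here.
From month 46 a fixed $35.00 at rate r clears $679.96 in 24 more payments. Total: 45 + 24 = 69 months.

69 months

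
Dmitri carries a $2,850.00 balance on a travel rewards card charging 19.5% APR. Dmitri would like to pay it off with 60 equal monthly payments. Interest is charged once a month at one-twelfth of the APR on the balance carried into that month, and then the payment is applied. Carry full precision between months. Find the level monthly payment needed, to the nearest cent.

Monthly rate r = 19.5%/12 = 1.625% = 0.01625.
Level-payment amortization: P = B₀·r / (1 − (1+r)^(−n)) = 2850.00·0.01625 / (1 − 1.01625^(−60)).
Denominator 1 − (1+r)^(−60) = 0.619839943.
P = 46.3125 / 0.619839943 ≈ 74.72.

$74.72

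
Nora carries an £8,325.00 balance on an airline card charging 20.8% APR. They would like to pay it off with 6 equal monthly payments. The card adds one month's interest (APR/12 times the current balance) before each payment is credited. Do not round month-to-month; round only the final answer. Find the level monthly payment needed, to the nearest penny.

£1,472.88

Monthly rate r = 20.8%/12 = 1.73333% = 0.0173333.
Level-payment amortization: P = B₀·r / (1 − (1+r)^(−n)) = 8325.00·0.0173333 / (1 − 1.01733^(−6)).
Denominator 1 − (1+r)^(−6) = 0.0979713066.
P = 144.3 / 0.0979713066 ≈ 1472.88.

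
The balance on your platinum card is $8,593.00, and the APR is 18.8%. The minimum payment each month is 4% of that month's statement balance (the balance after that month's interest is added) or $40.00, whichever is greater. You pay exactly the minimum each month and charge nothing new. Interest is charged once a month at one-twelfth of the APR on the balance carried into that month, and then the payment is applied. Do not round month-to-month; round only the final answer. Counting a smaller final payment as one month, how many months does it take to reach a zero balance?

118 months

Monthly rate r = 18.8%/12 = 1.56667% = 0.0156667.
While 4% of the post-interest balance exceeds $40.00, each month B ← (B·(1+r))·(1 − 0.04), i.e. B shrinks by the factor (1+r)·0.96 = 0.97504.
This holds for months 1–86. Entering month 87 the balance is $977.40; 4% of the post-interest balance is now below $40.00, so the flat $40.00 minimum applies from here.
From month 87 a fixed $40.00 at rate r clears $977.40 in 32 more payments. Total: 86 + 32 = 118 months.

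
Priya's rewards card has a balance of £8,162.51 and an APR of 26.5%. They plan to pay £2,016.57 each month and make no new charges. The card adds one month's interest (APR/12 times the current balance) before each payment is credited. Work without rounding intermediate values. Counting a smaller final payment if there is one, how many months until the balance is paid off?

Monthly rate r = 26.5%/12 = 2.20833% = 0.0220833.
Recurrence: B ← B·(1+r) − £2,016.57.
Month 1: interest £180.26; balance after payment £6,326.20.
Month 2: interest £139.70; balance after payment £4,449.33.
Month 3: interest £98.26; balance after payment £2,531.01.
Month 4: interest £55.89; balance after payment £570.34.
Month 5: interest £12.59; balance after payment £0.00.

5 payments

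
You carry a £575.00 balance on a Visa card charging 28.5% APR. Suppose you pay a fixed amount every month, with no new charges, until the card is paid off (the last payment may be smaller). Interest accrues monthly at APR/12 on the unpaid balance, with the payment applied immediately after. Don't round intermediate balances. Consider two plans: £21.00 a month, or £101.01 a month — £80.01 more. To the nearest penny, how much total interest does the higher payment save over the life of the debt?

Monthly rate r = 28.5%/12 = 2.375% = 0.02375.
At £21.00/mo: n = ⌈−ln(1 − rB₀/P)/ln(1+r)⌉ = 45 payments (last £16.05); total interest = total paid − £575.00 = £365.05.
At £101.01/mo: 7 payments (last £19.20); total interest £50.26.
Interest saved = £365.05 − £50.26 = £314.79.

£314.79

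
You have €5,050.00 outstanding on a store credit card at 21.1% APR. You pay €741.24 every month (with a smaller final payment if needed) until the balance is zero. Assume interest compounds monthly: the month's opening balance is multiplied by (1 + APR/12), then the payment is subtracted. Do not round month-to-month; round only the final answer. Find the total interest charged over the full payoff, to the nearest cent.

Monthly rate r = 21.1%/12 = 1.75833% = 0.0175833.
Payoff takes n = ⌈−ln(1 − rB₀/P)/ln(1+r)⌉ = ⌈7.320⌉ = 8 payments; the last is €238.92.
Total paid = 7·€741.24 + €238.92 = €5,427.60.
Total interest = total paid − principal = €5,427.60 − €5,050.00 = €377.60.

€377.60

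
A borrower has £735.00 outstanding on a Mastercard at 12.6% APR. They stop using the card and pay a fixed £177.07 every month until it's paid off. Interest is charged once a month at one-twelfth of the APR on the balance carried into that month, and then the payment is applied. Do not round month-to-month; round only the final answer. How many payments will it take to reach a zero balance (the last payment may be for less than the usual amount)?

5 payments

Monthly rate r = 12.6%/12 = 1.05% = 0.0105.
Recurrence: B ← B·(1+r) − £177.07.
Month 1: interest £7.72; balance after payment £565.65.
Month 2: interest £5.94; balance after payment £394.52.
Month 3: interest £4.14; balance after payment £221.59.
Month 4: interest £2.33; balance after payment £46.85.
Month 5: interest £0.49; balance after payment £0.00.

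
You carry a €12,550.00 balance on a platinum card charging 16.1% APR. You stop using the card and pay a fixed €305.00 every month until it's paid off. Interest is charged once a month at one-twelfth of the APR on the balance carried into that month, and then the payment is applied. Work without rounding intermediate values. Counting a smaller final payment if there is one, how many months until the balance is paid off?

61 months

Monthly rate r = 16.1%/12 = 1.34167% = 0.0134167.
Recurrence: B ← B·(1+r) − €305.00.
Month 1: interest €168.38; balance after payment €12,413.38.
Month 2: interest €166.55; balance after payment €12,274.93.
Closed form: n = −ln(1 − rB₀/P)/ln(1+r) = −ln(0.44794)/ln(1.01342) ≈ 60.259, so the balance reaches zero during payment 61.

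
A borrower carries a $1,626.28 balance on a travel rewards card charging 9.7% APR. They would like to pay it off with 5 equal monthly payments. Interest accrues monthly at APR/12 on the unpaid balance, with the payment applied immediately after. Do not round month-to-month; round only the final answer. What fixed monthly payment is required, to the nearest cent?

Monthly rate r = 9.7%/12 = 0.808333% = 0.00808333.
Level-payment amortization: P = B₀·r / (1 − (1+r)^(−n)) = 1626.28·0.00808333 / (1 − 1.00808^(−5)).
Denominator 1 − (1+r)^(−5) = 0.0394547538.
P = 13.1458 / 0.0394547538 ≈ 333.19.

$333.19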